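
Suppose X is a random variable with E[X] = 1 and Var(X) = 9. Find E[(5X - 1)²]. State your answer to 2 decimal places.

241.00

E[5X - 1] = 5·1 − 1 = 4
Var(5X - 1) = (5)²·9 = 225
E[(5X - 1)²] = Var((5X - 1)) + (E[(5X - 1)])² = 225 + (4)² = 241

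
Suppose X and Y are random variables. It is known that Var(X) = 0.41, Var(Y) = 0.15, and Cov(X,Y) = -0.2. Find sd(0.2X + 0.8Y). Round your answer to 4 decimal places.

Var(0.2X + 0.8Y) = (0.2)²·Var(X) + (0.8)²·Var(Y) + 2·(0.2)·(0.8)·Cov(X,Y)
= 0.04·0.41 + 0.64·0.15 + 0.32·-0.2 = 0.0484
sd(0.2X + 0.8Y) = √0.0484 ≈ 0.2200

0.2200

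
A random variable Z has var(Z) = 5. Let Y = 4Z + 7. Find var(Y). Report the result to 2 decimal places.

80.00

var(4Z + 7) = (4)²·var(Z) = 16·5 = 80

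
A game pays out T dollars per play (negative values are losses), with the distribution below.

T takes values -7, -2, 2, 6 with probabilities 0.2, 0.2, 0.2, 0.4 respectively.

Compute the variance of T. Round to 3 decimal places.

E[T] = (-7)(0.2) + (-2)(0.2) + (2)(0.2) + (6)(0.4) = 1
E[T²] = (-7)²(0.2) + (-2)²(0.2) + (2)²(0.2) + (6)²(0.4) = 25.8
Var(T) = E[T²] − (E[T])² = 25.8 − (1)² = 24.8

24.800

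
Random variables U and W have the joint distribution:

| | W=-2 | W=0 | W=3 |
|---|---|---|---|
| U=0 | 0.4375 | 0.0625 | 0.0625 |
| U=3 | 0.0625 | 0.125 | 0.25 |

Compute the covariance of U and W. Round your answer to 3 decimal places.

E[U] = 1.3125,  E[W] = -0.0625
E[UW] = 1.875
cov(U,W) = E[UW] − E[U]E[W] = 1.875 − (1.3125)(-0.0625) = 1.95703125

1.957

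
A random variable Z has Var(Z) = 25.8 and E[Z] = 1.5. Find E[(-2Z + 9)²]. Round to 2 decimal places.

E[-2Z + 9] = -2·1.5 + 9 = 6
Var(-2Z + 9) = (-2)²·25.8 = 103.2
E[(-2Z + 9)²] = Var((-2Z + 9)) + (E[(-2Z + 9)])² = 103.2 + (6)² = 139.2

139.20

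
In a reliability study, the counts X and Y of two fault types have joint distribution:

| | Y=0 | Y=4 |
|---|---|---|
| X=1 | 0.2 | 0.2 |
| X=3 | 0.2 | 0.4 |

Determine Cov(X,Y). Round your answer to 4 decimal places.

0.3200

E[X] = 2.2,  E[Y] = 2.4
E[XY] = 5.6
Cov(X,Y) = E[XY] − E[X]E[Y] = 5.6 − (2.2)(2.4) = 0.32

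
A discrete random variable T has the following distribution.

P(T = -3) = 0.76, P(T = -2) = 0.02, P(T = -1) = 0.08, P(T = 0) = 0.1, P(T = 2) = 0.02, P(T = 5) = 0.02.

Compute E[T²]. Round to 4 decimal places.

E[T²] = (-3)²(0.76) + (-2)²(0.02) + (-1)²(0.08) + (0)²(0.1) + (2)²(0.02) + (5)²(0.02) = 7.58

7.5800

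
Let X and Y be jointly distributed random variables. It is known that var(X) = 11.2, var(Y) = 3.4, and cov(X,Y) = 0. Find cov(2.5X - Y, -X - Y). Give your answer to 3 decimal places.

-24.600

cov(2.5X - Y, -X - Y) = (2.5)(-1)var(X) + (-1)(-1)var(Y) + [(2.5)(-1) + (-1)(-1)]cov(X,Y)
= -2.5·11.2 + 1·3.4 + -1.5·0 = -24.6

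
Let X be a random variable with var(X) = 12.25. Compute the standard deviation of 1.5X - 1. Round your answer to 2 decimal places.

var(1.5X - 1) = (1.5)²·12.25 = 27.5625
sd(1.5X - 1) = √27.5625 ≈ 5.25

5.25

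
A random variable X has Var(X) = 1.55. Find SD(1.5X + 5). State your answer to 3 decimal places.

Var(1.5X + 5) = (1.5)²·1.55 = 3.4875
SD(1.5X + 5) = √3.4875 ≈ 1.867

1.867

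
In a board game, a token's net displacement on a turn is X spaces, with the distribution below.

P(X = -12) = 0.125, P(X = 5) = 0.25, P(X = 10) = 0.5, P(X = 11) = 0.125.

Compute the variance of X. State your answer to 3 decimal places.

E[X] = (-12)(0.125) + (5)(0.25) + (10)(0.5) + (11)(0.125) = 6.125
E[X²] = (-12)²(0.125) + (5)²(0.25) + (10)²(0.5) + (11)²(0.125) = 89.375
V(X) = E[X²] − (E[X])² = 89.375 − (6.125)² = 51.859375

51.859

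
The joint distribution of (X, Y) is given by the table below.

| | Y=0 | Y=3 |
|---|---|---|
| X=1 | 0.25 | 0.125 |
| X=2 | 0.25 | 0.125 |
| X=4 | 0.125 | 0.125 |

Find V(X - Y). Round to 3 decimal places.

3.000

E[X] = 2.125,  E[Y] = 1.125,  E[XY] = 2.625
V(X) = 5.875 − (2.125)² = 1.359375;  V(Y) = 3.375 − (1.125)² = 2.109375
cov(X,Y) = 2.625 − (2.125)(1.125) = 0.234375
V(X - Y) = (1)²·1.359375 + (-1)²·2.109375 + 2·(1)·(-1)·0.234375 = 3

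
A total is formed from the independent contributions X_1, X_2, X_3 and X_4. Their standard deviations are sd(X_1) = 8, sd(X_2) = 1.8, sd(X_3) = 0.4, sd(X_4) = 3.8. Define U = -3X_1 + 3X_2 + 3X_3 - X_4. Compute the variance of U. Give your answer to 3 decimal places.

621.040

Var(X_1) = 64, Var(X_2) = 3.24, Var(X_3) = 0.16, Var(X_4) = 14.44
By independence, Var(U) = (-3)²Var(X_1) + (3)²Var(X_2) + (3)²Var(X_3) + (-1)²Var(X_4)
= (-3)²·64 + (3)²·3.24 + (3)²·0.16 + (-1)²·14.44 = 621.04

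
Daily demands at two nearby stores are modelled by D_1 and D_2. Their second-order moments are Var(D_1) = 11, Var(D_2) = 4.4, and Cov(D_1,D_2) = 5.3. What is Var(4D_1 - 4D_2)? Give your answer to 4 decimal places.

Var(4D_1 - 4D_2) = (4)²·Var(D_1) + (-4)²·Var(D_2) + 2·(4)·(-4)·Cov(D_1,D_2)
= 16·11 + 16·4.4 + -32·5.3 = 76.8

76.8000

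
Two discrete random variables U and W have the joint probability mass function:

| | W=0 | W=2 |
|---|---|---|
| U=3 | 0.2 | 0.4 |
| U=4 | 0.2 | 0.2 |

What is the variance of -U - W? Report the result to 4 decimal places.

E[U] = 3.4,  E[W] = 1.2,  E[UW] = 4
Var(U) = 11.8 − (3.4)² = 0.24;  Var(W) = 2.4 − (1.2)² = 0.96
cov(U,W) = 4 − (3.4)(1.2) = -0.08
Var(-U - W) = (-1)²·0.24 + (-1)²·0.96 + 2·(-1)·(-1)·-0.08 = 1.04

1.0400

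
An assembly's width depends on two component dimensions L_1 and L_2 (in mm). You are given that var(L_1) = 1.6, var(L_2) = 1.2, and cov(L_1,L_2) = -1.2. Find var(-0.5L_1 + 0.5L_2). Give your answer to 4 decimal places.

1.3000

var(-0.5L_1 + 0.5L_2) = (-0.5)²·var(L_1) + (0.5)²·var(L_2) + 2·(-0.5)·(0.5)·cov(L_1,L_2)
= 0.25·1.6 + 0.25·1.2 + -0.5·-1.2 = 1.3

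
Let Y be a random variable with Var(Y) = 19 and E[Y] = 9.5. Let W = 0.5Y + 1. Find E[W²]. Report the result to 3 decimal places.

37.813

E[0.5Y + 1] = 0.5·9.5 + 1 = 5.75
Var(0.5Y + 1) = (0.5)²·19 = 4.75
E[W²] = Var(W) + (E[W])² = 4.75 + (5.75)² = 37.8125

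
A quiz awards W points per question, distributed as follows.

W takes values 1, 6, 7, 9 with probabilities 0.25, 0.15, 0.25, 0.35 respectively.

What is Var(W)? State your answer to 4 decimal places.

E[W] = (1)(0.25) + (6)(0.15) + (7)(0.25) + (9)(0.35) = 6.05
E[W²] = (1)²(0.25) + (6)²(0.15) + (7)²(0.25) + (9)²(0.35) = 46.25
Var(W) = E[W²] − (E[W])² = 46.25 − (6.05)² = 9.6475

9.6475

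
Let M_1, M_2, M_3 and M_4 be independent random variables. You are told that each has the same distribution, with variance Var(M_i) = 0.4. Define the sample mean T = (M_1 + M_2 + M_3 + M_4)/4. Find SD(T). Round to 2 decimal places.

0.32

By independence, Var(T) = (0.25)²Var(M_1) + (0.25)²Var(M_2) + (0.25)²Var(M_3) + (0.25)²Var(M_4)
= (0.25)²·0.4 + (0.25)²·0.4 + (0.25)²·0.4 + (0.25)²·0.4 = 0.1
SD(T) = √0.1 ≈ 0.32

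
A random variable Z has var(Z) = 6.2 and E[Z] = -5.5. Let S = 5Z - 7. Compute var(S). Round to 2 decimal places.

155.00

var(5Z - 7) = (5)²·var(Z) = 25·6.2 = 155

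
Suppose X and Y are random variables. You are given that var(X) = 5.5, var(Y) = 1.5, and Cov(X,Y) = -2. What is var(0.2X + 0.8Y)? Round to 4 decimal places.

0.5400

var(0.2X + 0.8Y) = (0.2)²·var(X) + (0.8)²·var(Y) + 2·(0.2)·(0.8)·Cov(X,Y)
= 0.04·5.5 + 0.64·1.5 + 0.32·-2 = 0.54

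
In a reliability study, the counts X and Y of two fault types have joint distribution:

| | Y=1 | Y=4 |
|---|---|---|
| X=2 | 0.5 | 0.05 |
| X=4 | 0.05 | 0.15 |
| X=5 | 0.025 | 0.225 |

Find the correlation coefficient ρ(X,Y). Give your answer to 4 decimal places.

E[X] = 3.15,  E[Y] = 2.275
E[XY] = 8.625
cov(X,Y) = E[XY] − E[X]E[Y] = 8.625 − (3.15)(2.275) = 1.45875
Var(X) = 1.7275,  Var(Y) = 2.199375
ρ = 1.45875 / √(1.7275·2.199375) ≈ 0.7484

0.7484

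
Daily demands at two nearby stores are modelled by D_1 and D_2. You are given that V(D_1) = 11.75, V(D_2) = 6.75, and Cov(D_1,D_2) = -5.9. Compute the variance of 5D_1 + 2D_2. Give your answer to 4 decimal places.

202.7500

V(5D_1 + 2D_2) = (5)²·V(D_1) + (2)²·V(D_2) + 2·(5)·(2)·Cov(D_1,D_2)
= 25·11.75 + 4·6.75 + 20·-5.9 = 202.75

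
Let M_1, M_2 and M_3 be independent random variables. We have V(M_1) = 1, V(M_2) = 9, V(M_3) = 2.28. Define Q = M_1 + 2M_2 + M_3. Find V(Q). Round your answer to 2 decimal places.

By independence, V(Q) = (1)²V(M_1) + (2)²V(M_2) + (1)²V(M_3)
= (1)²·1 + (2)²·9 + (1)²·2.28 = 39.28

39.28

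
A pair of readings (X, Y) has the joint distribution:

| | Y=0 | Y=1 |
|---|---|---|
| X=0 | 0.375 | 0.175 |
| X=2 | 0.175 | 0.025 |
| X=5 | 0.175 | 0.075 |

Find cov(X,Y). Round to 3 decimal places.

-0.029

E[X] = 1.65,  E[Y] = 0.275
E[XY] = 0.425
cov(X,Y) = E[XY] − E[X]E[Y] = 0.425 − (1.65)(0.275) = -0.02875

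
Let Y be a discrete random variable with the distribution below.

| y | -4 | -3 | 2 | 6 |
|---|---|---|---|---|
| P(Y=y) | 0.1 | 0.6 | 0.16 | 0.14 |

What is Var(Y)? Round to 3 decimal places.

E[Y] = (-4)(0.1) + (-3)(0.6) + (2)(0.16) + (6)(0.14) = -1.04
E[Y²] = (-4)²(0.1) + (-3)²(0.6) + (2)²(0.16) + (6)²(0.14) = 12.68
Var(Y) = E[Y²] − (E[Y])² = 12.68 − (-1.04)² = 11.5984

11.598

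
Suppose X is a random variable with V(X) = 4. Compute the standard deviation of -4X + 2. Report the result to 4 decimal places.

V(-4X + 2) = (-4)²·4 = 64
SD(-4X + 2) = √64 ≈ 8.0000

8.0000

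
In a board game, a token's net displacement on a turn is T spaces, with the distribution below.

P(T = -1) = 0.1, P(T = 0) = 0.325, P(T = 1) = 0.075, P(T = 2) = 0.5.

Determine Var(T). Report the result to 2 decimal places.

1.22

E[T] = (-1)(0.1) + (0)(0.325) + (1)(0.075) + (2)(0.5) = 0.975
E[T²] = (-1)²(0.1) + (0)²(0.325) + (1)²(0.075) + (2)²(0.5) = 2.175
Var(T) = E[T²] − (E[T])² = 2.175 − (0.975)² = 1.224375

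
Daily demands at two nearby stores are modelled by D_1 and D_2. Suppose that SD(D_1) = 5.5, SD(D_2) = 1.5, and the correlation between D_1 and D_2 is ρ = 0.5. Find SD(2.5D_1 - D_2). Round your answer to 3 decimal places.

13.065

var(D_1) = (5.5)² = 30.25;  var(D_2) = (1.5)² = 2.25
Cov(D_1,D_2) = ρ·SD(D_1)·SD(D_2) = 0.5·5.5·1.5 = 4.125
var(2.5D_1 - D_2) = (2.5)²·var(D_1) + (-1)²·var(D_2) + 2·(2.5)·(-1)·Cov(D_1,D_2)
= 6.25·30.25 + 1·2.25 + -5·4.125 = 170.6875
SD(2.5D_1 - D_2) = √170.6875 ≈ 13.065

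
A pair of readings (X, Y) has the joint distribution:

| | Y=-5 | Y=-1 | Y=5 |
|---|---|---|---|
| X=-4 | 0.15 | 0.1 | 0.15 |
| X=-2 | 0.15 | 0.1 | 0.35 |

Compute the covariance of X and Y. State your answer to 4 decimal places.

0.8400

E[X] = -2.8,  E[Y] = 0.8
E[XY] = -1.4
cov(X,Y) = E[XY] − E[X]E[Y] = -1.4 − (-2.8)(0.8) = 0.84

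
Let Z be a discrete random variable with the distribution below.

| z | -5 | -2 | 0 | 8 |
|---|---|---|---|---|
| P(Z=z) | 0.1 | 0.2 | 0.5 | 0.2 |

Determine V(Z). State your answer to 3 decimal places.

15.610

E[Z] = (-5)(0.1) + (-2)(0.2) + (0)(0.5) + (8)(0.2) = 0.7
E[Z²] = (-5)²(0.1) + (-2)²(0.2) + (0)²(0.5) + (8)²(0.2) = 16.1
V(Z) = E[Z²] − (E[Z])² = 16.1 − (0.7)² = 15.61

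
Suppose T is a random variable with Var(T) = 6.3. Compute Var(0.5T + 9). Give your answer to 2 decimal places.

Var(0.5T + 9) = (0.5)²·Var(T) = 0.25·6.3 = 1.575

1.58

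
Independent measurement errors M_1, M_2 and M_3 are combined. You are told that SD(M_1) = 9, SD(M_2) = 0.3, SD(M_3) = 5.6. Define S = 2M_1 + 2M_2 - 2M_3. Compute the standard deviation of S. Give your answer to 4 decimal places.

Var(M_1) = 81, Var(M_2) = 0.09, Var(M_3) = 31.36
By independence, Var(S) = (2)²Var(M_1) + (2)²Var(M_2) + (-2)²Var(M_3)
= (2)²·81 + (2)²·0.09 + (-2)²·31.36 = 449.8
SD(S) = √449.8 ≈ 21.2085

21.2085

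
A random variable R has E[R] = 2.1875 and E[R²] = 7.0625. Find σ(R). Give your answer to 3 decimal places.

1.509

Var(R) = 7.0625 − (2.1875)² = 2.27734375
σ(R) = √2.27734375 ≈ 1.509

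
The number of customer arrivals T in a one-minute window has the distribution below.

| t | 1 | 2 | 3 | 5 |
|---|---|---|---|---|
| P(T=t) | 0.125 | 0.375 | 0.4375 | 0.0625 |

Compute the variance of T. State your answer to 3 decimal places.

0.875

E[T] = (1)(0.125) + (2)(0.375) + (3)(0.4375) + (5)(0.0625) = 2.5
E[T²] = (1)²(0.125) + (2)²(0.375) + (3)²(0.4375) + (5)²(0.0625) = 7.125
Var(T) = E[T²] − (E[T])² = 7.125 − (2.5)² = 0.875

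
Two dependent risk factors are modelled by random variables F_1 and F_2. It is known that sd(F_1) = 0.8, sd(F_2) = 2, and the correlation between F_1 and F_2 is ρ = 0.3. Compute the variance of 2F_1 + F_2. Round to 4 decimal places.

V(F_1) = (0.8)² = 0.64;  V(F_2) = (2)² = 4
cov(F_1,F_2) = ρ·sd(F_1)·sd(F_2) = 0.3·0.8·2 = 0.48
V(2F_1 + F_2) = (2)²·V(F_1) + (1)²·V(F_2) + 2·(2)·(1)·cov(F_1,F_2)
= 4·0.64 + 1·4 + 4·0.48 = 8.48

8.4800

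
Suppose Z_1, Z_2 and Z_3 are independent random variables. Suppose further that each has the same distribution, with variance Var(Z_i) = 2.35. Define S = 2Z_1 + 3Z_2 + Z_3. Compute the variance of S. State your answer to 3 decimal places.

32.900

By independence, Var(S) = (2)²Var(Z_1) + (3)²Var(Z_2) + (1)²Var(Z_3)
= (2)²·2.35 + (3)²·2.35 + (1)²·2.35 = 32.9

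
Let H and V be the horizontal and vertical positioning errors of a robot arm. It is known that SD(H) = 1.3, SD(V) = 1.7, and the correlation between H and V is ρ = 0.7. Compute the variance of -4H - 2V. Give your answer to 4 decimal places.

Var(H) = (1.3)² = 1.69;  Var(V) = (1.7)² = 2.89
cov(H,V) = ρ·SD(H)·SD(V) = 0.7·1.3·1.7 = 1.547
Var(-4H - 2V) = (-4)²·Var(H) + (-2)²·Var(V) + 2·(-4)·(-2)·cov(H,V)
= 16·1.69 + 4·2.89 + 16·1.547 = 63.352

63.3520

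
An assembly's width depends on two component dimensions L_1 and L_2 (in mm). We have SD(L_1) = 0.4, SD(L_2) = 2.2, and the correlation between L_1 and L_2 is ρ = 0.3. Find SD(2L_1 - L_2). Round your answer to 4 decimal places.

Var(L_1) = (0.4)² = 0.16;  Var(L_2) = (2.2)² = 4.84
Cov(L_1,L_2) = ρ·SD(L_1)·SD(L_2) = 0.3·0.4·2.2 = 0.264
Var(2L_1 - L_2) = (2)²·Var(L_1) + (-1)²·Var(L_2) + 2·(2)·(-1)·Cov(L_1,L_2)
= 4·0.16 + 1·4.84 + -4·0.264 = 4.424
SD(2L_1 - L_2) = √4.424 ≈ 2.1033

2.1033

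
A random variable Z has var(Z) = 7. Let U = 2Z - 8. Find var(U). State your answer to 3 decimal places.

28.000

var(2Z - 8) = (2)²·var(Z) = 4·7 = 28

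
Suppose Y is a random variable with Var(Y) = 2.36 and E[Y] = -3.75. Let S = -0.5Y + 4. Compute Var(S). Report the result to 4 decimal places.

0.5900

Var(-0.5Y + 4) = (-0.5)²·Var(Y) = 0.25·2.36 = 0.59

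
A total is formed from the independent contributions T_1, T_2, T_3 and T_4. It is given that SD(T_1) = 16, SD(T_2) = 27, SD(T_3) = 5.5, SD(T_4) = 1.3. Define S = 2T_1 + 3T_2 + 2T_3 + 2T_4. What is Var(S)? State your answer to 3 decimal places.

7712.760

Var(T_1) = 256, Var(T_2) = 729, Var(T_3) = 30.25, Var(T_4) = 1.69
By independence, Var(S) = (2)²Var(T_1) + (3)²Var(T_2) + (2)²Var(T_3) + (2)²Var(T_4)
= (2)²·256 + (3)²·729 + (2)²·30.25 + (2)²·1.69 = 7712.76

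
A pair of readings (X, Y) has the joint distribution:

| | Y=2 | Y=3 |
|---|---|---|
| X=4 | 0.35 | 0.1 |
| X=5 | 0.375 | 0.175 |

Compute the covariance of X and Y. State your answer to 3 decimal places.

E[X] = 4.55,  E[Y] = 2.275
E[XY] = 10.375
Cov(X,Y) = E[XY] − E[X]E[Y] = 10.375 − (4.55)(2.275) = 0.02375

0.024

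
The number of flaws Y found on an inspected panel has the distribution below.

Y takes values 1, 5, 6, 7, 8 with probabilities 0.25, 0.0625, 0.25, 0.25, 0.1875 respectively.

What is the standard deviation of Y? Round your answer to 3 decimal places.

E[Y] = (1)(0.25) + (5)(0.0625) + (6)(0.25) + (7)(0.25) + (8)(0.1875) = 5.3125
E[Y²] = (1)²(0.25) + (5)²(0.0625) + (6)²(0.25) + (7)²(0.25) + (8)²(0.1875) = 35.0625
V(Y) = E[Y²] − (E[Y])² = 35.0625 − (5.3125)² = 6.83984375
SD(Y) = √6.83984375 ≈ 2.615

2.615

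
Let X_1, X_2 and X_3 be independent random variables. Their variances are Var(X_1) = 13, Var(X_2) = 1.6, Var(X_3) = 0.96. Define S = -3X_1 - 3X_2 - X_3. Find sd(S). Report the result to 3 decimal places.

11.505

By independence, Var(S) = (-3)²Var(X_1) + (-3)²Var(X_2) + (-1)²Var(X_3)
= (-3)²·13 + (-3)²·1.6 + (-1)²·0.96 = 132.36
sd(S) = √132.36 ≈ 11.505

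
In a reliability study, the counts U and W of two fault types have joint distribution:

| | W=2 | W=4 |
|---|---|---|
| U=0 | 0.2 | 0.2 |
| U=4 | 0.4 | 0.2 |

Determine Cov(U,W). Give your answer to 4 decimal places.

E[U] = 2.4,  E[W] = 2.8
E[UW] = 6.4
Cov(U,W) = E[UW] − E[U]E[W] = 6.4 − (2.4)(2.8) = -0.32

-0.3200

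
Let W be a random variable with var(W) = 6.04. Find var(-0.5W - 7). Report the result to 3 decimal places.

var(-0.5W - 7) = (-0.5)²·var(W) = 0.25·6.04 = 1.51

1.510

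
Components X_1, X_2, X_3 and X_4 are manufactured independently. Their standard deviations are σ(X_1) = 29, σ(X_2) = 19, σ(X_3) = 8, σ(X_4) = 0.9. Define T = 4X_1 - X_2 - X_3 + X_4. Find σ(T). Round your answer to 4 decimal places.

Var(X_1) = 841, Var(X_2) = 361, Var(X_3) = 64, Var(X_4) = 0.81
By independence, Var(T) = (4)²Var(X_1) + (-1)²Var(X_2) + (-1)²Var(X_3) + (1)²Var(X_4)
= (4)²·841 + (-1)²·361 + (-1)²·64 + (1)²·0.81 = 13881.81
σ(T) = √13881.81 ≈ 117.8211

117.8211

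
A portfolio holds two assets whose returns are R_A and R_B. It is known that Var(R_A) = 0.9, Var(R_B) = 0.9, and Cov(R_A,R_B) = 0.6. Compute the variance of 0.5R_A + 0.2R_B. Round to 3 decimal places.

Var(0.5R_A + 0.2R_B) = (0.5)²·Var(R_A) + (0.2)²·Var(R_B) + 2·(0.5)·(0.2)·Cov(R_A,R_B)
= 0.25·0.9 + 0.04·0.9 + 0.2·0.6 = 0.381

0.381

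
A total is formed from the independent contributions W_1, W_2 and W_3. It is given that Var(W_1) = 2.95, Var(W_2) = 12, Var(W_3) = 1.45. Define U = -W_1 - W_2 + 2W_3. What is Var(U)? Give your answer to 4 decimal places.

20.7500

By independence, Var(U) = (-1)²Var(W_1) + (-1)²Var(W_2) + (2)²Var(W_3)
= (-1)²·2.95 + (-1)²·12 + (2)²·1.45 = 20.75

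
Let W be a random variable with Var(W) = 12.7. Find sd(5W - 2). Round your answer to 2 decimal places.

17.82

Var(5W - 2) = (5)²·12.7 = 317.5
sd(5W - 2) = √317.5 ≈ 17.82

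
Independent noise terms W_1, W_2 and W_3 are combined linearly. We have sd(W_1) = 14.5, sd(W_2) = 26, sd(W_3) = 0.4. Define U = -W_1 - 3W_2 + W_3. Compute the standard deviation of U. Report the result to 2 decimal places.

79.34

var(W_1) = 210.25, var(W_2) = 676, var(W_3) = 0.16
By independence, var(U) = (-1)²var(W_1) + (-3)²var(W_2) + (1)²var(W_3)
= (-1)²·210.25 + (-3)²·676 + (1)²·0.16 = 6294.41
sd(U) = √6294.41 ≈ 79.34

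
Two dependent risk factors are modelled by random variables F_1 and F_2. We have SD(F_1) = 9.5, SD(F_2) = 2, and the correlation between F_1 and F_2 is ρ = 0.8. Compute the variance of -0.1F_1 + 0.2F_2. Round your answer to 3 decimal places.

Var(F_1) = (9.5)² = 90.25;  Var(F_2) = (2)² = 4
Cov(F_1,F_2) = ρ·SD(F_1)·SD(F_2) = 0.8·9.5·2 = 15.2
Var(-0.1F_1 + 0.2F_2) = (-0.1)²·Var(F_1) + (0.2)²·Var(F_2) + 2·(-0.1)·(0.2)·Cov(F_1,F_2)
= 0.01·90.25 + 0.04·4 + -0.04·15.2 = 0.4545

0.455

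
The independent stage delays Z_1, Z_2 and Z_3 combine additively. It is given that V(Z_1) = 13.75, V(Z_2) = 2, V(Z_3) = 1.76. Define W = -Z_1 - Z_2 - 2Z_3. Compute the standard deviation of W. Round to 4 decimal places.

4.7739

By independence, V(W) = (-1)²V(Z_1) + (-1)²V(Z_2) + (-2)²V(Z_3)
= (-1)²·13.75 + (-1)²·2 + (-2)²·1.76 = 22.79
SD(W) = √22.79 ≈ 4.7739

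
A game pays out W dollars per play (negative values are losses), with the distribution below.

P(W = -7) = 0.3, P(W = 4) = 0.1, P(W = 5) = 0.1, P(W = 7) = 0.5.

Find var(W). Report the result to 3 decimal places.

E[W] = (-7)(0.3) + (4)(0.1) + (5)(0.1) + (7)(0.5) = 2.3
E[W²] = (-7)²(0.3) + (4)²(0.1) + (5)²(0.1) + (7)²(0.5) = 43.3
var(W) = E[W²] − (E[W])² = 43.3 − (2.3)² = 38.01

38.010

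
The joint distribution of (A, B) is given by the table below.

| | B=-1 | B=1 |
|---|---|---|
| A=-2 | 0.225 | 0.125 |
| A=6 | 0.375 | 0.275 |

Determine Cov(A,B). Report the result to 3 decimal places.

0.240

E[A] = 3.2,  E[B] = -0.2
E[AB] = -0.4
Cov(A,B) = E[AB] − E[A]E[B] = -0.4 − (3.2)(-0.2) = 0.24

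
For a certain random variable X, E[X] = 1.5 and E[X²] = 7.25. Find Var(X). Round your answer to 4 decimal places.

Var(X) = 7.25 − (1.5)² = 5

5.0000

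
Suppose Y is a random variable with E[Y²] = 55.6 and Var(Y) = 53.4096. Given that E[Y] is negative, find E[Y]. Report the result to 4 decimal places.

-1.4800

(E[Y])² = E[Y²] − Var(Y) = 55.6 − 53.4096 = 2.1904
E[Y] = −√2.1904 = -1.48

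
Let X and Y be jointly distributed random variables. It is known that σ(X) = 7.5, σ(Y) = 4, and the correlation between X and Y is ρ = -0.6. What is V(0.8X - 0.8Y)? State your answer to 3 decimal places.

V(X) = (7.5)² = 56.25;  V(Y) = (4)² = 16
Cov(X,Y) = ρ·σ(X)·σ(Y) = -0.6·7.5·4 = -18
V(0.8X - 0.8Y) = (0.8)²·V(X) + (-0.8)²·V(Y) + 2·(0.8)·(-0.8)·Cov(X,Y)
= 0.64·56.25 + 0.64·16 + -1.28·-18 = 69.28

69.280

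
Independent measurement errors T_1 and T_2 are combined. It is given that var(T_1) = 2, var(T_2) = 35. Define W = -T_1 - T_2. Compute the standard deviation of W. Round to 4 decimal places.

6.0828

By independence, var(W) = (-1)²var(T_1) + (-1)²var(T_2)
= (-1)²·2 + (-1)²·35 = 37
SD(W) = √37 ≈ 6.0828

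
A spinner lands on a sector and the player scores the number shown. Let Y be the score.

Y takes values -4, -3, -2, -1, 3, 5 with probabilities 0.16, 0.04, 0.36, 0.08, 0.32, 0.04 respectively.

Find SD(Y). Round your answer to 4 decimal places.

2.8566

E[Y] = (-4)(0.16) + (-3)(0.04) + (-2)(0.36) + (-1)(0.08) + (3)(0.32) + (5)(0.04) = -0.4
E[Y²] = (-4)²(0.16) + (-3)²(0.04) + (-2)²(0.36) + (-1)²(0.08) + (3)²(0.32) + (5)²(0.04) = 8.32
Var(Y) = E[Y²] − (E[Y])² = 8.32 − (-0.4)² = 8.16
SD(Y) = √8.16 ≈ 2.8566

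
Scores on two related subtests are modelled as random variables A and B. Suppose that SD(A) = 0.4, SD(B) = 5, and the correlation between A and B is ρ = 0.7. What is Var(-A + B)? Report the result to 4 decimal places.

22.3600

Var(A) = (0.4)² = 0.16;  Var(B) = (5)² = 25
Cov(A,B) = ρ·SD(A)·SD(B) = 0.7·0.4·5 = 1.4
Var(-A + B) = (-1)²·Var(A) + (1)²·Var(B) + 2·(-1)·(1)·Cov(A,B)
= 1·0.16 + 1·25 + -2·1.4 = 22.36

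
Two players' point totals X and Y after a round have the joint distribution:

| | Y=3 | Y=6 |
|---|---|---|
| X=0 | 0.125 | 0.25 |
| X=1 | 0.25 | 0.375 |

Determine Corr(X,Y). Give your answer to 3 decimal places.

-0.067

E[X] = 0.625,  E[Y] = 4.875
E[XY] = 3
Cov(X,Y) = E[XY] − E[X]E[Y] = 3 − (0.625)(4.875) = -0.046875
V(X) = 0.234375,  V(Y) = 2.109375
ρ = -0.046875 / √(0.234375·2.109375) ≈ -0.067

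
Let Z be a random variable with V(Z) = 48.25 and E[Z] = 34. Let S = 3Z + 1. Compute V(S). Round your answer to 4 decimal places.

434.2500

V(3Z + 1) = (3)²·V(Z) = 9·48.25 = 434.25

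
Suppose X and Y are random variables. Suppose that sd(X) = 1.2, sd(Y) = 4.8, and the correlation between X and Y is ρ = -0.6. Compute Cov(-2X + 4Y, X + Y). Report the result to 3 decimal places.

82.368

Var(X) = (1.2)² = 1.44;  Var(Y) = (4.8)² = 23.04
Cov(X,Y) = ρ·sd(X)·sd(Y) = -0.6·1.2·4.8 = -3.456
Cov(-2X + 4Y, X + Y) = (-2)(1)Var(X) + (4)(1)Var(Y) + [(-2)(1) + (4)(1)]Cov(X,Y)
= -2·1.44 + 4·23.04 + 2·-3.456 = 82.368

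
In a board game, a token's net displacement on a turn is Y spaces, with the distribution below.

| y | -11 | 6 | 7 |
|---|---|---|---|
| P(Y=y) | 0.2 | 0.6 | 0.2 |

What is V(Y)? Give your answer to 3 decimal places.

E[Y] = (-11)(0.2) + (6)(0.6) + (7)(0.2) = 2.8
E[Y²] = (-11)²(0.2) + (6)²(0.6) + (7)²(0.2) = 55.6
V(Y) = E[Y²] − (E[Y])² = 55.6 − (2.8)² = 47.76

47.760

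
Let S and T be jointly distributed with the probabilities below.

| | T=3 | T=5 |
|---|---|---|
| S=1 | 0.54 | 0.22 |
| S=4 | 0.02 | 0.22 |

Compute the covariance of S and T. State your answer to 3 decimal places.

E[S] = 1.72,  E[T] = 3.88
E[ST] = 7.36
cov(S,T) = E[ST] − E[S]E[T] = 7.36 − (1.72)(3.88) = 0.6864

0.686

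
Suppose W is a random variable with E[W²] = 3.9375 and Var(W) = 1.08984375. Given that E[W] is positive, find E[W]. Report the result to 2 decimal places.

(E[W])² = E[W²] − Var(W) = 3.9375 − 1.08984375 = 2.84765625
E[W] = √2.84765625 = 1.6875

1.69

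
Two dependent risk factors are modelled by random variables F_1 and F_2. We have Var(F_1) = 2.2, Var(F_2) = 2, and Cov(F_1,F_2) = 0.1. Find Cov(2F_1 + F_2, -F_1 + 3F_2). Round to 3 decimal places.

Cov(2F_1 + F_2, -F_1 + 3F_2) = (2)(-1)Var(F_1) + (1)(3)Var(F_2) + [(2)(3) + (1)(-1)]Cov(F_1,F_2)
= -2·2.2 + 3·2 + 5·0.1 = 2.1

2.100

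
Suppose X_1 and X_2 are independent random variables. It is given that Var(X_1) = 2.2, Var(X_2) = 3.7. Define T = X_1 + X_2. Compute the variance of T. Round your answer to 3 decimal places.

5.900

By independence, Var(T) = (1)²Var(X_1) + (1)²Var(X_2)
= (1)²·2.2 + (1)²·3.7 = 5.9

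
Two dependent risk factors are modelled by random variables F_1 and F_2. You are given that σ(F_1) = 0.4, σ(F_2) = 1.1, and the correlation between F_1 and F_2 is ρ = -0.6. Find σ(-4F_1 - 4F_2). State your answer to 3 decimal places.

3.670

V(F_1) = (0.4)² = 0.16;  V(F_2) = (1.1)² = 1.21
cov(F_1,F_2) = ρ·σ(F_1)·σ(F_2) = -0.6·0.4·1.1 = -0.264
V(-4F_1 - 4F_2) = (-4)²·V(F_1) + (-4)²·V(F_2) + 2·(-4)·(-4)·cov(F_1,F_2)
= 16·0.16 + 16·1.21 + 32·-0.264 = 13.472
σ(-4F_1 - 4F_2) = √13.472 ≈ 3.670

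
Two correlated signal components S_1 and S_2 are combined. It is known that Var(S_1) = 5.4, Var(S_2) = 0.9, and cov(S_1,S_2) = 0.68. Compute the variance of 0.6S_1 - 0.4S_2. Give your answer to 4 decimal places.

Var(0.6S_1 - 0.4S_2) = (0.6)²·Var(S_1) + (-0.4)²·Var(S_2) + 2·(0.6)·(-0.4)·cov(S_1,S_2)
= 0.36·5.4 + 0.16·0.9 + -0.48·0.68 = 1.7616

1.7616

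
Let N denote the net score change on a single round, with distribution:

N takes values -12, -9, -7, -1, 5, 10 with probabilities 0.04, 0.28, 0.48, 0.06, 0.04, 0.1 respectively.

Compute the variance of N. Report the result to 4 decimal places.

E[N] = (-12)(0.04) + (-9)(0.28) + (-7)(0.48) + (-1)(0.06) + (5)(0.04) + (10)(0.1) = -5.22
E[N²] = (-12)²(0.04) + (-9)²(0.28) + (-7)²(0.48) + (-1)²(0.06) + (5)²(0.04) + (10)²(0.1) = 63.02
var(N) = E[N²] − (E[N])² = 63.02 − (-5.22)² = 35.7716

35.7716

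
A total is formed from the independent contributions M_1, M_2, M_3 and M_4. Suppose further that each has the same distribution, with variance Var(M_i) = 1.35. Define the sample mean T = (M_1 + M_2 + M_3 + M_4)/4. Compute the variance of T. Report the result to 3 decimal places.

By independence, Var(T) = (0.25)²Var(M_1) + (0.25)²Var(M_2) + (0.25)²Var(M_3) + (0.25)²Var(M_4)
= (0.25)²·1.35 + (0.25)²·1.35 + (0.25)²·1.35 + (0.25)²·1.35 = 0.3375

0.338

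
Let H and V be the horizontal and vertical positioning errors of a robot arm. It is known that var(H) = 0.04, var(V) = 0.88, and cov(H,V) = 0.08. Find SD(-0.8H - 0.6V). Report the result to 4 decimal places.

var(-0.8H - 0.6V) = (-0.8)²·var(H) + (-0.6)²·var(V) + 2·(-0.8)·(-0.6)·cov(H,V)
= 0.64·0.04 + 0.36·0.88 + 0.96·0.08 = 0.4192
SD(-0.8H - 0.6V) = √0.4192 ≈ 0.6475

0.6475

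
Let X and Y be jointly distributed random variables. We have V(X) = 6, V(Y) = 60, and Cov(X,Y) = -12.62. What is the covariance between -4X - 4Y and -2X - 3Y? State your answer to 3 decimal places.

515.600

Cov(-4X - 4Y, -2X - 3Y) = (-4)(-2)V(X) + (-4)(-3)V(Y) + [(-4)(-3) + (-4)(-2)]Cov(X,Y)
= 8·6 + 12·60 + 20·-12.62 = 515.6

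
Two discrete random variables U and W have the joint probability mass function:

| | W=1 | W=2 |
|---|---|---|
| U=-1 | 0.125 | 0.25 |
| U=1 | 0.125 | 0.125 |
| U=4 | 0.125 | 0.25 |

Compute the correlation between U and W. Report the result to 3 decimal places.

0.015

E[U] = 1.375,  E[W] = 1.625
E[UW] = 2.25
Cov(U,W) = E[UW] − E[U]E[W] = 2.25 − (1.375)(1.625) = 0.015625
var(U) = 4.734375,  var(W) = 0.234375
ρ = 0.015625 / √(4.734375·0.234375) ≈ 0.015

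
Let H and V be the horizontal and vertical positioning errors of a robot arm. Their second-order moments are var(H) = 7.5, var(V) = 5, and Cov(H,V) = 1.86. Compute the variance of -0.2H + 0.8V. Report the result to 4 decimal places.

var(-0.2H + 0.8V) = (-0.2)²·var(H) + (0.8)²·var(V) + 2·(-0.2)·(0.8)·Cov(H,V)
= 0.04·7.5 + 0.64·5 + -0.32·1.86 = 2.9048

2.9048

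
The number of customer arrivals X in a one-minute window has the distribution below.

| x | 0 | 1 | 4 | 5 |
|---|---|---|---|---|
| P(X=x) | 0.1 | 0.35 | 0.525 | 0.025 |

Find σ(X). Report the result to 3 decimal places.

1.657

E[X] = (0)(0.1) + (1)(0.35) + (4)(0.525) + (5)(0.025) = 2.575
E[X²] = (0)²(0.1) + (1)²(0.35) + (4)²(0.525) + (5)²(0.025) = 9.375
var(X) = E[X²] − (E[X])² = 9.375 − (2.575)² = 2.744375
σ(X) = √2.744375 ≈ 1.657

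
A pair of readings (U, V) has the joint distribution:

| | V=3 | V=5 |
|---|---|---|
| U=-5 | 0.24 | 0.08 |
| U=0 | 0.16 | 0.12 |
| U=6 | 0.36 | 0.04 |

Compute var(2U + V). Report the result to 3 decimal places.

E[U] = 0.8,  E[V] = 3.48,  E[UV] = 2.08
var(U) = 22.4 − (0.8)² = 21.76;  var(V) = 12.84 − (3.48)² = 0.7296
Cov(U,V) = 2.08 − (0.8)(3.48) = -0.704
var(2U + V) = (2)²·21.76 + (1)²·0.7296 + 2·(2)·(1)·-0.704 = 84.9536

84.954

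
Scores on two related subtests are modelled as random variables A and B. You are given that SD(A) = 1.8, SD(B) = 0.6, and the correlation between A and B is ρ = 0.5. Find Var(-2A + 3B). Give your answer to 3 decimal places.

9.720

Var(A) = (1.8)² = 3.24;  Var(B) = (0.6)² = 0.36
Cov(A,B) = ρ·SD(A)·SD(B) = 0.5·1.8·0.6 = 0.54
Var(-2A + 3B) = (-2)²·Var(A) + (3)²·Var(B) + 2·(-2)·(3)·Cov(A,B)
= 4·3.24 + 9·0.36 + -12·0.54 = 9.72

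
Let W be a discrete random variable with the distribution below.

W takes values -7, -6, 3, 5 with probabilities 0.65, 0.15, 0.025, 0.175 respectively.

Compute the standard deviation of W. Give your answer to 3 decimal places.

E[W] = (-7)(0.65) + (-6)(0.15) + (3)(0.025) + (5)(0.175) = -4.5
E[W²] = (-7)²(0.65) + (-6)²(0.15) + (3)²(0.025) + (5)²(0.175) = 41.85
Var(W) = E[W²] − (E[W])² = 41.85 − (-4.5)² = 21.6
SD(W) = √21.6 ≈ 4.648

4.648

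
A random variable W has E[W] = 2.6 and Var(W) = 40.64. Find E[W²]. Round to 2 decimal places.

47.40

E[W²] = Var(W) + (E[W])² = 40.64 + (2.6)² = 47.4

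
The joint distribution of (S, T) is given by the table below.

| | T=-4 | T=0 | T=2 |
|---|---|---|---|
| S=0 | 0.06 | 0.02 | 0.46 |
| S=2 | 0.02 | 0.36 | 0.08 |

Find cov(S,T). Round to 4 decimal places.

-0.5392

E[S] = 0.92,  E[T] = 0.76
E[ST] = 0.16
cov(S,T) = E[ST] − E[S]E[T] = 0.16 − (0.92)(0.76) = -0.5392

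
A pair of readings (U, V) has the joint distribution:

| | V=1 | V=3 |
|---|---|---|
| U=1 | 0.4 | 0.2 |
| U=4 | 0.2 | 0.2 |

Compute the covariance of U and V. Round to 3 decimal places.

0.240

E[U] = 2.2,  E[V] = 1.8
E[UV] = 4.2
Cov(U,V) = E[UV] − E[U]E[V] = 4.2 − (2.2)(1.8) = 0.24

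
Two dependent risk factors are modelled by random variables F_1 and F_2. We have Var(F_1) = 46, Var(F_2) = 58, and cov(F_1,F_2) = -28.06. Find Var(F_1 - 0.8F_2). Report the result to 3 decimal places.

128.016

Var(F_1 - 0.8F_2) = (1)²·Var(F_1) + (-0.8)²·Var(F_2) + 2·(1)·(-0.8)·cov(F_1,F_2)
= 1·46 + 0.64·58 + -1.6·-28.06 = 128.016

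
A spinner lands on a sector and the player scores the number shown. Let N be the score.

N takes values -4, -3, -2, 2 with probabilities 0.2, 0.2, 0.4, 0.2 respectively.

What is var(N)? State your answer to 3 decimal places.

E[N] = (-4)(0.2) + (-3)(0.2) + (-2)(0.4) + (2)(0.2) = -1.8
E[N²] = (-4)²(0.2) + (-3)²(0.2) + (-2)²(0.4) + (2)²(0.2) = 7.4
var(N) = E[N²] − (E[N])² = 7.4 − (-1.8)² = 4.16

4.160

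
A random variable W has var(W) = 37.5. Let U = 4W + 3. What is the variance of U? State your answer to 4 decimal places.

var(4W + 3) = (4)²·var(W) = 16·37.5 = 600

600.0000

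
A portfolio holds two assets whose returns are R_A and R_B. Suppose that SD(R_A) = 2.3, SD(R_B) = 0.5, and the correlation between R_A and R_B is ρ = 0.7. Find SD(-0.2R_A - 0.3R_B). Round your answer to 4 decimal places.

var(R_A) = (2.3)² = 5.29;  var(R_B) = (0.5)² = 0.25
Cov(R_A,R_B) = ρ·SD(R_A)·SD(R_B) = 0.7·2.3·0.5 = 0.805
var(-0.2R_A - 0.3R_B) = (-0.2)²·var(R_A) + (-0.3)²·var(R_B) + 2·(-0.2)·(-0.3)·Cov(R_A,R_B)
= 0.04·5.29 + 0.09·0.25 + 0.12·0.805 = 0.3307
SD(-0.2R_A - 0.3R_B) = √0.3307 ≈ 0.5751

0.5751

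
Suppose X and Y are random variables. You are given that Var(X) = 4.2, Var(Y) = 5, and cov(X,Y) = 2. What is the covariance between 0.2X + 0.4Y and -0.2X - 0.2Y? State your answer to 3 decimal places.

cov(0.2X + 0.4Y, -0.2X - 0.2Y) = (0.2)(-0.2)Var(X) + (0.4)(-0.2)Var(Y) + [(0.2)(-0.2) + (0.4)(-0.2)]cov(X,Y)
= -0.04·4.2 + -0.08·5 + -0.12·2 = -0.808

-0.808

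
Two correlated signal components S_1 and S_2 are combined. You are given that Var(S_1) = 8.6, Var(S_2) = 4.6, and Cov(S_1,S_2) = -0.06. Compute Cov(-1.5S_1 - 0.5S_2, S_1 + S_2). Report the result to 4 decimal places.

Cov(-1.5S_1 - 0.5S_2, S_1 + S_2) = (-1.5)(1)Var(S_1) + (-0.5)(1)Var(S_2) + [(-1.5)(1) + (-0.5)(1)]Cov(S_1,S_2)
= -1.5·8.6 + -0.5·4.6 + -2·-0.06 = -15.08

-15.0800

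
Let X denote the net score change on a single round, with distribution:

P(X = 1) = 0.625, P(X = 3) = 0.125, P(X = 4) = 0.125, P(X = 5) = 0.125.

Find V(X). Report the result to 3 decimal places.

2.359

E[X] = (1)(0.625) + (3)(0.125) + (4)(0.125) + (5)(0.125) = 2.125
E[X²] = (1)²(0.625) + (3)²(0.125) + (4)²(0.125) + (5)²(0.125) = 6.875
V(X) = E[X²] − (E[X])² = 6.875 − (2.125)² = 2.359375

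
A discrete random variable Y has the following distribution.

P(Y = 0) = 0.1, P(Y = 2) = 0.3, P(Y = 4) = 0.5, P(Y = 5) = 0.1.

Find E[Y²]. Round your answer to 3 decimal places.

E[Y²] = (0)²(0.1) + (2)²(0.3) + (4)²(0.5) + (5)²(0.1) = 11.7

11.700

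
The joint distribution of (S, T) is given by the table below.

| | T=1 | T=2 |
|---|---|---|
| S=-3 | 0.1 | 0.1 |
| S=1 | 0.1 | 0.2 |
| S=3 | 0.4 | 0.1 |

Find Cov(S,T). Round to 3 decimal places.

E[S] = 1.2,  E[T] = 1.4
E[ST] = 1.4
Cov(S,T) = E[ST] − E[S]E[T] = 1.4 − (1.2)(1.4) = -0.28

-0.280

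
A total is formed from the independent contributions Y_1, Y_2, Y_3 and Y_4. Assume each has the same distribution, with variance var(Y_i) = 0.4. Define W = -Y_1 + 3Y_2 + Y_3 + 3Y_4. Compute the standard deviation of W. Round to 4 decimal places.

By independence, var(W) = (-1)²var(Y_1) + (3)²var(Y_2) + (1)²var(Y_3) + (3)²var(Y_4)
= (-1)²·0.4 + (3)²·0.4 + (1)²·0.4 + (3)²·0.4 = 8
SD(W) = √8 ≈ 2.8284

2.8284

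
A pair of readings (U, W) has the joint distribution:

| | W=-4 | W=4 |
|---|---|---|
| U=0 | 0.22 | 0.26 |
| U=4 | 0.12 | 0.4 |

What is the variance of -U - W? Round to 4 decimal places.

21.9904

E[U] = 2.08,  E[W] = 1.28,  E[UW] = 4.48
V(U) = 8.32 − (2.08)² = 3.9936;  V(W) = 16 − (1.28)² = 14.3616
Cov(U,W) = 4.48 − (2.08)(1.28) = 1.8176
V(-U - W) = (-1)²·3.9936 + (-1)²·14.3616 + 2·(-1)·(-1)·1.8176 = 21.9904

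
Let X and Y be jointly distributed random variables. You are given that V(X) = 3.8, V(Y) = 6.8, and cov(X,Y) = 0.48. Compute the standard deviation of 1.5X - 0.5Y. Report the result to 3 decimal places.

V(1.5X - 0.5Y) = (1.5)²·V(X) + (-0.5)²·V(Y) + 2·(1.5)·(-0.5)·cov(X,Y)
= 2.25·3.8 + 0.25·6.8 + -1.5·0.48 = 9.53
σ(1.5X - 0.5Y) = √9.53 ≈ 3.087

3.087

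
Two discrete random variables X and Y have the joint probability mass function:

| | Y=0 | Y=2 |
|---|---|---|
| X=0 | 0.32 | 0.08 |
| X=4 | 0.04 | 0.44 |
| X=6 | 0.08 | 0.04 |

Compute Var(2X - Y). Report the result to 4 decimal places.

16.9344

E[X] = 2.64,  E[Y] = 1.12,  E[XY] = 4
Var(X) = 12 − (2.64)² = 5.0304;  Var(Y) = 2.24 − (1.12)² = 0.9856
Cov(X,Y) = 4 − (2.64)(1.12) = 1.0432
Var(2X - Y) = (2)²·5.0304 + (-1)²·0.9856 + 2·(2)·(-1)·1.0432 = 16.9344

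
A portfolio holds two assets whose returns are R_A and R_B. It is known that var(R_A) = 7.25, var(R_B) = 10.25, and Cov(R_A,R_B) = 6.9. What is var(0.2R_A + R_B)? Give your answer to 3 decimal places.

13.300

var(0.2R_A + R_B) = (0.2)²·var(R_A) + (1)²·var(R_B) + 2·(0.2)·(1)·Cov(R_A,R_B)
= 0.04·7.25 + 1·10.25 + 0.4·6.9 = 13.3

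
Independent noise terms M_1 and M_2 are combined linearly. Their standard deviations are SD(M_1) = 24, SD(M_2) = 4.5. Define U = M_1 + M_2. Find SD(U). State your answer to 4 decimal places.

Var(M_1) = 576, Var(M_2) = 20.25
By independence, Var(U) = (1)²Var(M_1) + (1)²Var(M_2)
= (1)²·576 + (1)²·20.25 = 596.25
SD(U) = √596.25 ≈ 24.4182

24.4182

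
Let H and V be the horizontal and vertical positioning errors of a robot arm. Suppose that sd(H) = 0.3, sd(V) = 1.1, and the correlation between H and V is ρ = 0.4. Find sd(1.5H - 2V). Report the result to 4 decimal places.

var(H) = (0.3)² = 0.09;  var(V) = (1.1)² = 1.21
cov(H,V) = ρ·sd(H)·sd(V) = 0.4·0.3·1.1 = 0.132
var(1.5H - 2V) = (1.5)²·var(H) + (-2)²·var(V) + 2·(1.5)·(-2)·cov(H,V)
= 2.25·0.09 + 4·1.21 + -6·0.132 = 4.2505
sd(1.5H - 2V) = √4.2505 ≈ 2.0617

2.0617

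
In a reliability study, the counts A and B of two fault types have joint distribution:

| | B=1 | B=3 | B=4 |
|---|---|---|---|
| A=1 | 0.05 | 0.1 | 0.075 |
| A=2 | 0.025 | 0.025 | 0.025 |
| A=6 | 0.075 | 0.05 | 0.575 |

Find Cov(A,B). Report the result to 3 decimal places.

0.759

E[A] = 4.575,  E[B] = 3.375
E[AB] = 16.2
Cov(A,B) = E[AB] − E[A]E[B] = 16.2 − (4.575)(3.375) = 0.759375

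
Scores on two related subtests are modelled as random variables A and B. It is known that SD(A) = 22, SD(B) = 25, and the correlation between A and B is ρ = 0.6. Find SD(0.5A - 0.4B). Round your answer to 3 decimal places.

var(A) = (22)² = 484;  var(B) = (25)² = 625
Cov(A,B) = ρ·SD(A)·SD(B) = 0.6·22·25 = 330
var(0.5A - 0.4B) = (0.5)²·var(A) + (-0.4)²·var(B) + 2·(0.5)·(-0.4)·Cov(A,B)
= 0.25·484 + 0.16·625 + -0.4·330 = 89
SD(0.5A - 0.4B) = √89 ≈ 9.434

9.434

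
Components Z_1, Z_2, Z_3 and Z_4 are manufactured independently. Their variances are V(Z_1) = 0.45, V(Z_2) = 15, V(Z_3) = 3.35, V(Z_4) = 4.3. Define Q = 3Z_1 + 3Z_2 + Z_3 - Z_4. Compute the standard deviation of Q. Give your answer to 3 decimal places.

12.112

By independence, V(Q) = (3)²V(Z_1) + (3)²V(Z_2) + (1)²V(Z_3) + (-1)²V(Z_4)
= (3)²·0.45 + (3)²·15 + (1)²·3.35 + (-1)²·4.3 = 146.7
sd(Q) = √146.7 ≈ 12.112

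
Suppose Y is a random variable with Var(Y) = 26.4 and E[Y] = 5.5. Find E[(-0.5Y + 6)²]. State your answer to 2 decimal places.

17.16

E[-0.5Y + 6] = -0.5·5.5 + 6 = 3.25
Var(-0.5Y + 6) = (-0.5)²·26.4 = 6.6
E[(-0.5Y + 6)²] = Var((-0.5Y + 6)) + (E[(-0.5Y + 6)])² = 6.6 + (3.25)² = 17.1625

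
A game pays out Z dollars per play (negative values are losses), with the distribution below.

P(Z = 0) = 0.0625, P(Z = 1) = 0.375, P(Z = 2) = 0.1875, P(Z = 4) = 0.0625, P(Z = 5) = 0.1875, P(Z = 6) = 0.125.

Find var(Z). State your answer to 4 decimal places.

4.0898

E[Z] = (0)(0.0625) + (1)(0.375) + (2)(0.1875) + (4)(0.0625) + (5)(0.1875) + (6)(0.125) = 2.6875
E[Z²] = (0)²(0.0625) + (1)²(0.375) + (2)²(0.1875) + (4)²(0.0625) + (5)²(0.1875) + (6)²(0.125) = 11.3125
var(Z) = E[Z²] − (E[Z])² = 11.3125 − (2.6875)² = 4.08984375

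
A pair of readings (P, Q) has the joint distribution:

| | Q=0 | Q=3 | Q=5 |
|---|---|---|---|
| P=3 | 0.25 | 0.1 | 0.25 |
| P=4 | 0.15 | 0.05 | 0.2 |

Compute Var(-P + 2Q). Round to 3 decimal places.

21.200

E[P] = 3.4,  E[Q] = 2.7,  E[PQ] = 9.25
Var(P) = 11.8 − (3.4)² = 0.24;  Var(Q) = 12.6 − (2.7)² = 5.31
cov(P,Q) = 9.25 − (3.4)(2.7) = 0.07
Var(-P + 2Q) = (-1)²·0.24 + (2)²·5.31 + 2·(-1)·(2)·0.07 = 21.2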